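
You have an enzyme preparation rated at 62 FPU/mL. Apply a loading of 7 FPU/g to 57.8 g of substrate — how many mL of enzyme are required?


V = dosage * m_sub / activity
V = 7 * 57.8 / 62
V = 6.5258 mL

6.5258 mL


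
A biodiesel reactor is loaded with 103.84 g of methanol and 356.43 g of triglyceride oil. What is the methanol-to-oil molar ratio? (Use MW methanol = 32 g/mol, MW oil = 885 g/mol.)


Molar ratio = n_MeOH / n_oil = (MeOH/32) / (oil/885) = (MeOH * 885) / (32 * oil)
= (103.84 * 885) / (32 * 356.43)
= 8.0572

8.0572


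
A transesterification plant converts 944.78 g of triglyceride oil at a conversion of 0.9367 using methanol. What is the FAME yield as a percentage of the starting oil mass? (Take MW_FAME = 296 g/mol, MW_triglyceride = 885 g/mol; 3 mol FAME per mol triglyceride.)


m_FAME = oil * conv * (3 * 296 / 885) = oil * conv * (888/885)
= 944.78 * 0.9367 * 888 / 885
= 887.9753 g
Y = m_FAME / oil * 100 = conv * (888/885) * 100
= 0.9367 * 888 / 885 * 100
= 93.99%

93.99%


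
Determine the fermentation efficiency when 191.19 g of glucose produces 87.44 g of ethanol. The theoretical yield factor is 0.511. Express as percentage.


Fermentation efficiency = (actual / (0.511 * glucose)) * 100
= (87.44 / (0.511 * 191.19)) * 100
= 89.5002%

89.5002%


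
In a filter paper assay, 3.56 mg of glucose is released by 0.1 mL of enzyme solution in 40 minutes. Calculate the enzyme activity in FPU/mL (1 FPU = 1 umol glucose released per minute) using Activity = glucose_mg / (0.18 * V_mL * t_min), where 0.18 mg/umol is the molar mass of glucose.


Activity = glucose_mg / (0.18 mg/umol * V_mL * t_min)
= 3.56 / (0.18 * 0.1 * 40)
= 4.9444 FPU/mL

4.9444 FPU/mL


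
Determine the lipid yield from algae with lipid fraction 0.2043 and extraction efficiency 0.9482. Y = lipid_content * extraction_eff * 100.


Y = lipid_content * extraction_eff * 100
= 0.2043 * 0.9482 * 100
= 19.3717%

19.3717%


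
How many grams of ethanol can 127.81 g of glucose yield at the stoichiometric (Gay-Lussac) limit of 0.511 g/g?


Theoretical ethanol yield: m_EtOH = 0.511 * m_glucose
m_EtOH = 0.511 * 127.81 = 65.3109 g

65.3109 g


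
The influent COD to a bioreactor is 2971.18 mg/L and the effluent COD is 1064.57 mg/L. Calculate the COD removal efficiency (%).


eta = (COD_in - COD_out) / COD_in * 100
= (2971.18 - 1064.57) / 2971.18 * 100
= 64.1701%

64.1701%


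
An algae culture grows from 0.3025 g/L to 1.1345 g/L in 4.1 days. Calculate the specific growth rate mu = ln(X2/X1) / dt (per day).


mu = ln(X2/X1) / dt
= ln(1.1345/0.3025) / 4.1
= 0.3224 per day

0.3224 per day


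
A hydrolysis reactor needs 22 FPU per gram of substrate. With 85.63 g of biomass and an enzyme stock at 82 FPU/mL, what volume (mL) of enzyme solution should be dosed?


V = dosage * m_sub / activity
V = 22 * 85.63 / 82
V = 22.9739 mL

22.9739 mL


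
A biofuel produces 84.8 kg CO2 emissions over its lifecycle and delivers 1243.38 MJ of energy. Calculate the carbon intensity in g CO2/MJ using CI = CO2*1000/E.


CI = CO2 * 1000 / E
= 84.8 * 1000 / 1243.38
= 68.2012 g CO2/MJ

68.2012 g CO2/MJ


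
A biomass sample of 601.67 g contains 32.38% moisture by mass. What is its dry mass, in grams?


Wd = Ww * (1 - MC/100)
= 601.67 * (1 - 32.38/100)
= 406.8493 g

406.8493 g


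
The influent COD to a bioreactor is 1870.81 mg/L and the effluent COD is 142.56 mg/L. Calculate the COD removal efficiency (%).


eta = (COD_in - COD_out) / COD_in * 100
= (1870.81 - 142.56) / 1870.81 * 100
= 92.3798%

92.3798%


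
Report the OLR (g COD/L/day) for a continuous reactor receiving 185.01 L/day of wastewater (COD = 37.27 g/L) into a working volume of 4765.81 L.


OLR = Q * S / V
= 185.01 * 37.27 / 4765.81
= 1.4468 g/L/day

1.4468 g/L/day


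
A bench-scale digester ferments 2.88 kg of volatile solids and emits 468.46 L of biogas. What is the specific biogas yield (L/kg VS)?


Y = V / VS
= 468.46 / 2.88
= 162.6597 L/kg VS

162.6597 L/kg VS


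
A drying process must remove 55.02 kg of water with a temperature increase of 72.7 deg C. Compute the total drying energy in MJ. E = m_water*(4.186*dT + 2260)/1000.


E = m_water * (4.186 * dT + 2260) / 1000
= 55.02 * (4.186 * 72.7 + 2260) / 1000
= 141.0890 MJ

141.0890 MJ


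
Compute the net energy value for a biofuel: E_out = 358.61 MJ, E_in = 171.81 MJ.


NEV = E_out - E_in
= 358.61 - 171.81
= 186.8000 MJ

186.8000 MJ


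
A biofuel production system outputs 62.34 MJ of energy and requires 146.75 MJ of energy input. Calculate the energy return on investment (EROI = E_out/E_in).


EROI = E_out / E_in
= 62.34 / 146.75
= 0.4248

0.4248


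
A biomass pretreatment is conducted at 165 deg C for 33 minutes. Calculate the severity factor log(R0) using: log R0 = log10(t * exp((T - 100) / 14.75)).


logR0 = log10(t * exp((T - 100) / 14.75))
= log10(33 * exp((165 - 100) / 14.75))
= 3.4324

3.4324


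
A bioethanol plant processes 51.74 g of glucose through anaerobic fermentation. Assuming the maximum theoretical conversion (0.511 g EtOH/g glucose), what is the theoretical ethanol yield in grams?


Theoretical ethanol yield: m_EtOH = 0.511 * m_glucose
m_EtOH = 0.511 * 51.74 = 26.4391 g

26.4391 g


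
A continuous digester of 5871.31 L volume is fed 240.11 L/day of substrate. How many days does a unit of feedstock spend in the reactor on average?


HRT = V / Q
= 5871.31 / 240.11
= 24.4526 days

24.4526 days


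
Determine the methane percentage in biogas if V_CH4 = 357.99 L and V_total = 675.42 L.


CH4% = V_CH4 / V_total * 100
= 357.99 / 675.42 * 100
= 53.0026%

53.0026%


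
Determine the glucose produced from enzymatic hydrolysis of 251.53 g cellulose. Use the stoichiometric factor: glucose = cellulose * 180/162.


glucose = cellulose * 180/162
= 251.53 * 180/162
= 279.4778 g

279.4778 g


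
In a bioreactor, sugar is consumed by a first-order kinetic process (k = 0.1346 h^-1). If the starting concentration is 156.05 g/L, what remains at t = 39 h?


S = S0 * exp(-k * t)
S = 156.05 * exp(-0.1346 * 39)
S = 0.8194 g/L

0.8194 g/L


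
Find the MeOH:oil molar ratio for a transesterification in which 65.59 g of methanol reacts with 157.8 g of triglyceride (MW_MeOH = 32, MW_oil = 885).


Molar ratio = n_MeOH / n_oil = (MeOH/32) / (oil/885) = (MeOH * 885) / (32 * oil)
= (65.59 * 885) / (32 * 157.8)
= 11.4954

11.4954


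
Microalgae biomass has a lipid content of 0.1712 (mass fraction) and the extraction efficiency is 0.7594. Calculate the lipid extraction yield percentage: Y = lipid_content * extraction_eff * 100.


Y = lipid_content * extraction_eff * 100
= 0.1712 * 0.7594 * 100
= 13.0009%

13.0009%


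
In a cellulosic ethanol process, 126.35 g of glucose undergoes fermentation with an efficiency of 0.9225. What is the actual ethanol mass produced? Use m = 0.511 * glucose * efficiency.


Actual ethanol: m = 0.511 * 126.35 * 0.9225
m = 59.5611 g

59.5611 g


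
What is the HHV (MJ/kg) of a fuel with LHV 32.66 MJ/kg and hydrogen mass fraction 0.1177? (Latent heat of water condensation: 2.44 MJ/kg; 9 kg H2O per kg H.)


HHV = LHV + H_frac * 9 * 2.44
= 32.66 + 0.1177 * 9 * 2.44
= 35.2447 MJ/kg

35.2447 MJ/kg


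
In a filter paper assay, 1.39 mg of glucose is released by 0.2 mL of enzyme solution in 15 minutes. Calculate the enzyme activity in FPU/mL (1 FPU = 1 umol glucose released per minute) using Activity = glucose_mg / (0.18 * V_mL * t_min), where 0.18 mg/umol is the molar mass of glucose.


Activity = glucose_mg / (0.18 mg/umol * V_mL * t_min)
= 1.39 / (0.18 * 0.2 * 15)
= 2.5741 FPU/mL

2.5741 FPU/mL


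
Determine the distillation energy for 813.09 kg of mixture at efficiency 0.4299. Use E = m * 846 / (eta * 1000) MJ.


E = m * 846 / (eta * 1000)
= 813.09 * 846 / (0.4299 * 1000)
= 1600.0794 MJ

1600.0794 MJ


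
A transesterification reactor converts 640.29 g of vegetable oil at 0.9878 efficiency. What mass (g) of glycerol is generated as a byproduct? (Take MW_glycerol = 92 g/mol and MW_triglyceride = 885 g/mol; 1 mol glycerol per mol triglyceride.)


glycerol = oil * conv * (92/885)
= 640.29 * 0.9878 * 92 / 885
= 65.7492 g

65.7492 g


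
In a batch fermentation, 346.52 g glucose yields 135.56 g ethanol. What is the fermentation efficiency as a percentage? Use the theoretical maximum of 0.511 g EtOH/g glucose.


Fermentation efficiency = (actual / (0.511 * glucose)) * 100
= (135.56 / (0.511 * 346.52)) * 100
= 76.5566%

76.5566%


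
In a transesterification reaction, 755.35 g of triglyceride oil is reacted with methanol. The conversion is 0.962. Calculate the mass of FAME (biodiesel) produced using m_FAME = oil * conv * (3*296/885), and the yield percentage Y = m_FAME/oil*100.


m_FAME = oil * conv * (3 * 296 / 885) = oil * conv * (888/885)
= 755.35 * 0.962 * 888 / 885
= 729.1099 g
Y = m_FAME / oil * 100 = conv * (888/885) * 100
= 0.962 * 888 / 885 * 100
= 96.53%

729.1099 g FAME; Y = 96.53%


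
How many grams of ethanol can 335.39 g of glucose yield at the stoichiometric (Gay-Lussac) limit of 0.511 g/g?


Theoretical ethanol yield: m_EtOH = 0.511 * m_glucose
m_EtOH = 0.511 * 335.39 = 171.3843 g

171.3843 g


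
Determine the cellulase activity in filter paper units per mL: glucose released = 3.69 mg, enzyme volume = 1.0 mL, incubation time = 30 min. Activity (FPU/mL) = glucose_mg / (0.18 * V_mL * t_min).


Activity = glucose_mg / (0.18 mg/umol * V_mL * t_min)
= 3.69 / (0.18 * 1.0 * 30)
= 0.6833 FPU/mL

0.6833 FPU/mL


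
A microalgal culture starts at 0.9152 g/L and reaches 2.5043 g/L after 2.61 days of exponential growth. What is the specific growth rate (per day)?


mu = ln(X2/X1) / dt
= ln(2.5043/0.9152) / 2.61
= 0.3857 per day

0.3857 per day


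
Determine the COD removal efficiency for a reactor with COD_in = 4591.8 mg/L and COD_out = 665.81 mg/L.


eta = (COD_in - COD_out) / COD_in * 100
= (4591.8 - 665.81) / 4591.8 * 100
= 85.5000%

85.5000%


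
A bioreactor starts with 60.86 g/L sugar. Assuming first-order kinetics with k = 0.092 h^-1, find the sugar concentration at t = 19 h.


S = S0 * exp(-k * t)
S = 60.86 * exp(-0.092 * 19)
S = 10.5971 g/L

10.5971 g/L


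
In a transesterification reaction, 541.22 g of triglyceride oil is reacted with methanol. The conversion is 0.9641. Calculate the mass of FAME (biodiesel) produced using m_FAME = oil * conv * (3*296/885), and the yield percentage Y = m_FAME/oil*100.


m_FAME = oil * conv * (3 * 296 / 885) = oil * conv * (888/885)
= 541.22 * 0.9641 * 888 / 885
= 523.5590 g
Y = m_FAME / oil * 100 = conv * (888/885) * 100
= 0.9641 * 888 / 885 * 100
= 96.74%

523.5590 g FAME; Y = 96.74%


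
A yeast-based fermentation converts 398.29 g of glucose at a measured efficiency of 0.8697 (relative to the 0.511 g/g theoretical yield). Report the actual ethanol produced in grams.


Actual ethanol: m = 0.511 * 398.29 * 0.8697
m = 177.0067 g

177.0067 g


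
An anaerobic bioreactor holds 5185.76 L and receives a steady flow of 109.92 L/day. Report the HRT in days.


HRT = V / Q
= 5185.76 / 109.92
= 47.1776 days

47.1776 days


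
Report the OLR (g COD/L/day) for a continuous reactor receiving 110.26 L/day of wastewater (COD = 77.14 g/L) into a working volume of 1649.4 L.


OLR = Q * S / V
= 110.26 * 77.14 / 1649.4
= 5.1567 g/L/day

5.1567 g/L/day


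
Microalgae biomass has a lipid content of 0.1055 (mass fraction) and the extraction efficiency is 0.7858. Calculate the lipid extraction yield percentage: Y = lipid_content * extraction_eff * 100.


Y = lipid_content * extraction_eff * 100
= 0.1055 * 0.7858 * 100
= 8.2902%

8.2902%


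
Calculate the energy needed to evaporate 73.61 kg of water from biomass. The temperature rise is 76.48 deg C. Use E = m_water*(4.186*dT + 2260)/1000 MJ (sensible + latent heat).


E = m_water * (4.186 * dT + 2260) / 1000
= 73.61 * (4.186 * 76.48 + 2260) / 1000
= 189.9245 MJ

189.9245 MJ


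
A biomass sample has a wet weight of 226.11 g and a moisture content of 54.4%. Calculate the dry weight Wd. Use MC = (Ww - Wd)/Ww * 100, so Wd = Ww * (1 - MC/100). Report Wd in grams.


Wd = Ww * (1 - MC/100)
= 226.11 * (1 - 54.4/100)
= 103.1062 g

103.1062 g


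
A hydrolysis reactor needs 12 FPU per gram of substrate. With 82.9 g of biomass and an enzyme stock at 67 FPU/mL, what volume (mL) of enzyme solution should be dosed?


V = dosage * m_sub / activity
V = 12 * 82.9 / 67
V = 14.8478 mL

14.8478 mL


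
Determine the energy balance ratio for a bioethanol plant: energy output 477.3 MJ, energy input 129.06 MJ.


EROI = E_out / E_in
= 477.3 / 129.06
= 3.6983

3.6983


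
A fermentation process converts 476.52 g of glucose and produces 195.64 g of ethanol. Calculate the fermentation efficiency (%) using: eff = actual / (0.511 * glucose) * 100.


Fermentation efficiency = (actual / (0.511 * glucose)) * 100
= (195.64 / (0.511 * 476.52)) * 100
= 80.3444%

80.3444%


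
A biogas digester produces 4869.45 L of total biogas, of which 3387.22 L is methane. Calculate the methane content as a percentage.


CH4% = V_CH4 / V_total * 100
= 3387.22 / 4869.45 * 100
= 69.5606%

69.5606%


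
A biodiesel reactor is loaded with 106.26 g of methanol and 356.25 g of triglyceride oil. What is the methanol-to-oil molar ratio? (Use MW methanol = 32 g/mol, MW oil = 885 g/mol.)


Molar ratio = n_MeOH / n_oil = (MeOH/32) / (oil/885) = (MeOH * 885) / (32 * oil)
= (106.26 * 885) / (32 * 356.25)
= 8.2491

8.2491


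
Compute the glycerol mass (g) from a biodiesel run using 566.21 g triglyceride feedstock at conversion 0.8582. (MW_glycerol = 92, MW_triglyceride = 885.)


glycerol = oil * conv * (92/885)
= 566.21 * 0.8582 * 92 / 885
= 50.5139 g

50.5139 g


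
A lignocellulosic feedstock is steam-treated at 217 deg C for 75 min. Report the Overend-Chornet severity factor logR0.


logR0 = log10(t * exp((T - 100) / 14.75))
= log10(75 * exp((217 - 100) / 14.75))
= 5.3200

5.3200


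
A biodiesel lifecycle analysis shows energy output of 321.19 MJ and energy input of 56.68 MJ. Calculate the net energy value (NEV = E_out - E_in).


NEV = E_out - E_in
= 321.19 - 56.68
= 264.5100 MJ

264.5100 MJ


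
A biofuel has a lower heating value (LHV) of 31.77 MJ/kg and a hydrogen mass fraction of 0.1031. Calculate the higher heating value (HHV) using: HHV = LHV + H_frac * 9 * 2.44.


HHV = LHV + H_frac * 9 * 2.44
= 31.77 + 0.1031 * 9 * 2.44
= 34.0341 MJ/kg

34.0341 MJ/kg


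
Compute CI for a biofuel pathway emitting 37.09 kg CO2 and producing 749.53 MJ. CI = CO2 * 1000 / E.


CI = CO2 * 1000 / E
= 37.09 * 1000 / 749.53
= 49.4843 g CO2/MJ

49.4843 g CO2/MJ


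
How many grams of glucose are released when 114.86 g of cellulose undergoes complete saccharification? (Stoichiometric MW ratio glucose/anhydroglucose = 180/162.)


glucose = cellulose * 180/162
= 114.86 * 180/162
= 127.6222 g

127.6222 g


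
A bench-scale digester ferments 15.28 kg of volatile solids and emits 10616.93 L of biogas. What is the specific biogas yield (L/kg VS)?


Y = V / VS
= 10616.93 / 15.28
= 694.8253 L/kg VS

694.8253 L/kg VS


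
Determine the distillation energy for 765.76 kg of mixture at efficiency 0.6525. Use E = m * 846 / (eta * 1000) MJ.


E = m * 846 / (eta * 1000)
= 765.76 * 846 / (0.6525 * 1000)
= 992.8474 MJ

992.8474 MJ


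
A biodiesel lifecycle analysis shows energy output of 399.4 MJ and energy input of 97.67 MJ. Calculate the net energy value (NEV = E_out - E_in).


NEV = E_out - E_in
= 399.4 - 97.67
= 301.7300 MJ

301.7300 MJ


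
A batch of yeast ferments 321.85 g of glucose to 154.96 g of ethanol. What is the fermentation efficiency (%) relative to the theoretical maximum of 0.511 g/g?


Fermentation efficiency = (actual / (0.511 * glucose)) * 100
= (154.96 / (0.511 * 321.85)) * 100
= 94.2205%

94.2205%


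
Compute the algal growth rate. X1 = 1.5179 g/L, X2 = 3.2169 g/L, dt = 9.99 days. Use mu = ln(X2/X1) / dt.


mu = ln(X2/X1) / dt
= ln(3.2169/1.5179) / 9.99
= 0.0752 per day

0.0752 per day


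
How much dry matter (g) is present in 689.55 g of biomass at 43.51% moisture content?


Wd = Ww * (1 - MC/100)
= 689.55 * (1 - 43.51/100)
= 389.5268 g

389.5268 g


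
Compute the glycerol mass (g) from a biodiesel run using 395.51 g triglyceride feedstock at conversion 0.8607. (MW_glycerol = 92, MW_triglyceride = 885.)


glycerol = oil * conv * (92/885)
= 395.51 * 0.8607 * 92 / 885
= 35.3878 g

35.3878 g


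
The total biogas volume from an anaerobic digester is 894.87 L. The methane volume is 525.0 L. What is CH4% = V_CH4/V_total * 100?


CH4% = V_CH4 / V_total * 100
= 525.0 / 894.87 * 100
= 58.6677%

58.6677%


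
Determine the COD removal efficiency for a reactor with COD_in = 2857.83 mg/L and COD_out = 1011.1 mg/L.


eta = (COD_in - COD_out) / COD_in * 100
= (2857.83 - 1011.1) / 2857.83 * 100
= 64.6200%

64.6200%


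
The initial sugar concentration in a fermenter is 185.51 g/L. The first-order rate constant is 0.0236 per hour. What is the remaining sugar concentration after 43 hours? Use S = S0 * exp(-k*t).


S = S0 * exp(-k * t)
S = 185.51 * exp(-0.0236 * 43)
S = 67.2427 g/L

67.2427 g/L


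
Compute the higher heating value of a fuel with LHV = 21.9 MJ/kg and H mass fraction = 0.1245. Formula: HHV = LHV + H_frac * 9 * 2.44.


HHV = LHV + H_frac * 9 * 2.44
= 21.9 + 0.1245 * 9 * 2.44
= 24.6340 MJ/kg

24.6340 MJ/kg


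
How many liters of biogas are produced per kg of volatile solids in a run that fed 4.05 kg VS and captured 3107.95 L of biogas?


Y = V / VS
= 3107.95 / 4.05
= 767.3951 L/kg VS

767.3951 L/kg VS


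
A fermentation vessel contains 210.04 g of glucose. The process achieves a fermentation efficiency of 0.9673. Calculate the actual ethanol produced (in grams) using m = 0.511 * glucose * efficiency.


Actual ethanol: m = 0.511 * 210.04 * 0.9673
m = 103.8207 g

103.8207 g


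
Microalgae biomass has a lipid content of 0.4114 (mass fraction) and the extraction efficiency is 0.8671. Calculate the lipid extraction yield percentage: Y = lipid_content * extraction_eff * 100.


Y = lipid_content * extraction_eff * 100
= 0.4114 * 0.8671 * 100
= 35.6725%

35.6725%


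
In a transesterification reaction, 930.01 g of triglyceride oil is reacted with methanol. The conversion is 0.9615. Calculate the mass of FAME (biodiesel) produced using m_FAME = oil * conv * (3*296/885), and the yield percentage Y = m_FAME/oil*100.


m_FAME = oil * conv * (3 * 296 / 885) = oil * conv * (888/885)
= 930.01 * 0.9615 * 888 / 885
= 897.2358 g
Y = m_FAME / oil * 100 = conv * (888/885) * 100
= 0.9615 * 888 / 885 * 100
= 96.48%

897.2358 g FAME; Y = 96.48%


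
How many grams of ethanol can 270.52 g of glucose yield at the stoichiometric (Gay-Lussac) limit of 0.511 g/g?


Theoretical ethanol yield: m_EtOH = 0.511 * m_glucose
m_EtOH = 0.511 * 270.52 = 138.2357 g

138.2357 g


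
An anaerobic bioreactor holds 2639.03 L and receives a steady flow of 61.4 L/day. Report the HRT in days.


HRT = V / Q
= 2639.03 / 61.4
= 42.9809 days

42.9809 days


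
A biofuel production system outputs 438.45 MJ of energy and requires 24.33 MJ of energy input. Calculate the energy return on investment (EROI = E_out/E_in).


EROI = E_out / E_in
= 438.45 / 24.33
= 18.0210

18.0210


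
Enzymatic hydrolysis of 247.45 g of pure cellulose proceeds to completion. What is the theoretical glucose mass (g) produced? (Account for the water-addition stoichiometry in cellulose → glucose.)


glucose = cellulose * 180/162
= 247.45 * 180/162
= 274.9444 g

274.9444 g


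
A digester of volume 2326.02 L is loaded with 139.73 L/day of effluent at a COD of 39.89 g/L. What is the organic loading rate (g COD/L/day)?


OLR = Q * S / V
= 139.73 * 39.89 / 2326.02
= 2.3963 g/L/day

2.3963 g/L/day


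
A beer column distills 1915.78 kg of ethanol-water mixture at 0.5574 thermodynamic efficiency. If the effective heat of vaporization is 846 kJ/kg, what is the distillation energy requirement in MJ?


E = m * 846 / (eta * 1000)
= 1915.78 * 846 / (0.5574 * 1000)
= 2907.6962 MJ

2907.6962 MJ


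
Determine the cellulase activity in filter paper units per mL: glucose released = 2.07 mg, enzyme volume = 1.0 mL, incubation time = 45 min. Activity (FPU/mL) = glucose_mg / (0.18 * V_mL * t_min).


Activity = glucose_mg / (0.18 mg/umol * V_mL * t_min)
= 2.07 / (0.18 * 1.0 * 45)
= 0.2556 FPU/mL

0.2556 FPU/mL


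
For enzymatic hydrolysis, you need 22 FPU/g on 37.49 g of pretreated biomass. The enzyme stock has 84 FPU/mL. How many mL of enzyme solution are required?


V = dosage * m_sub / activity
V = 22 * 37.49 / 84
V = 9.8188 mL

9.8188 mL


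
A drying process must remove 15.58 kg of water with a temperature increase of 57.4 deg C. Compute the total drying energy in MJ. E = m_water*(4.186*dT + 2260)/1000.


E = m_water * (4.186 * dT + 2260) / 1000
= 15.58 * (4.186 * 57.4 + 2260) / 1000
= 38.9543 MJ

38.9543 MJ


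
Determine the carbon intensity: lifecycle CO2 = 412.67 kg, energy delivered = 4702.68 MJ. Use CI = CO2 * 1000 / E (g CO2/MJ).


CI = CO2 * 1000 / E
= 412.67 * 1000 / 4702.68
= 87.7521 g CO2/MJ

87.7521 g CO2/MJ


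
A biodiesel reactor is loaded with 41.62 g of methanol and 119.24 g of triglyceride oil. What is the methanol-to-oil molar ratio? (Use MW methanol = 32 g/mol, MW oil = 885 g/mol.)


Molar ratio = n_MeOH / n_oil = (MeOH/32) / (oil/885) = (MeOH * 885) / (32 * oil)
= (41.62 * 885) / (32 * 119.24)
= 9.6532

9.6532


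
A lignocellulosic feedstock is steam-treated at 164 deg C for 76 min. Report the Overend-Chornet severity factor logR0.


logR0 = log10(t * exp((T - 100) / 14.75))
= log10(76 * exp((164 - 100) / 14.75))
= 3.7652

3.7652


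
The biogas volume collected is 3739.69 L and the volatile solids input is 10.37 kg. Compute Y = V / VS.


Y = V / VS
= 3739.69 / 10.37
= 360.6258 L/kg VS

360.6258 L/kg VS


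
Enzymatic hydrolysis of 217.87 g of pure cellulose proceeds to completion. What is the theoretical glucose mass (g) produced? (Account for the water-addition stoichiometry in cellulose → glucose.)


glucose = cellulose * 180/162
= 217.87 * 180/162
= 242.0778 g

242.0778 g


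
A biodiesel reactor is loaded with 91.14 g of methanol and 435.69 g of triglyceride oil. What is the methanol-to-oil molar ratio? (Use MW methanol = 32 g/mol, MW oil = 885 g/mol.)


Molar ratio = n_MeOH / n_oil = (MeOH/32) / (oil/885) = (MeOH * 885) / (32 * oil)
= (91.14 * 885) / (32 * 435.69)
= 5.7853

5.7853


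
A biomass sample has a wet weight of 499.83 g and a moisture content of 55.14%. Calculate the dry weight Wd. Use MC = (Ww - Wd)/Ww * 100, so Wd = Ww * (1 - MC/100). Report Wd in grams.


Wd = Ww * (1 - MC/100)
= 499.83 * (1 - 55.14/100)
= 224.2237 g

224.2237 g


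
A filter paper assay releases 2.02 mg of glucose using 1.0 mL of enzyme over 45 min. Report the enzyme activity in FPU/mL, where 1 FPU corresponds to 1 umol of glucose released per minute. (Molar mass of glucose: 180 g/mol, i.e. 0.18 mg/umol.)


Activity = glucose_mg / (0.18 mg/umol * V_mL * t_min)
= 2.02 / (0.18 * 1.0 * 45)
= 0.2494 FPU/mL

0.2494 FPU/mL


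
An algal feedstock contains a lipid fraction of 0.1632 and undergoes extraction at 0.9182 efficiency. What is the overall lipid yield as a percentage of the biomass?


Y = lipid_content * extraction_eff * 100
= 0.1632 * 0.9182 * 100
= 14.9850%

14.9850%


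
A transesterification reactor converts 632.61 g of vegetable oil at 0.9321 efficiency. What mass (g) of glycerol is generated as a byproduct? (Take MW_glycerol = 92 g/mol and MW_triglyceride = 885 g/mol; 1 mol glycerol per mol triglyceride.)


glycerol = oil * conv * (92/885)
= 632.61 * 0.9321 * 92 / 885
= 61.2976 g

61.2976 g


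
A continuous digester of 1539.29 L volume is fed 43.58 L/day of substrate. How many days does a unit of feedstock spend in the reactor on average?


HRT = V / Q
= 1539.29 / 43.58
= 35.3210 days

35.3210 days


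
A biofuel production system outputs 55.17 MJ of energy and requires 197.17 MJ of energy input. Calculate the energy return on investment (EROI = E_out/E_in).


EROI = E_out / E_in
= 55.17 / 197.17
= 0.2798

0.2798


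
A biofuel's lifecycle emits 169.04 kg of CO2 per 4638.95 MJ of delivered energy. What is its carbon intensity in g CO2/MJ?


CI = CO2 * 1000 / E
= 169.04 * 1000 / 4638.95
= 36.4393 g CO2/MJ

36.4393 g CO2/MJ


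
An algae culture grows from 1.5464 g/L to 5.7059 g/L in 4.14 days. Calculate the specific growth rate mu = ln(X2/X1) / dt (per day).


mu = ln(X2/X1) / dt
= ln(5.7059/1.5464) / 4.14
= 0.3154 per day

0.3154 per day


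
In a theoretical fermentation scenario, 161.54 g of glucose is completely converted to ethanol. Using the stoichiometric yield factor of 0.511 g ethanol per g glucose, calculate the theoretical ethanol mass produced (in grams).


Theoretical ethanol yield: m_EtOH = 0.511 * m_glucose
m_EtOH = 0.511 * 161.54 = 82.5469 g

82.5469 g


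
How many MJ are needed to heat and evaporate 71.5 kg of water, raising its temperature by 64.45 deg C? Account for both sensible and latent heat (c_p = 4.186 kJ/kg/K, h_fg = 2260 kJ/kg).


E = m_water * (4.186 * dT + 2260) / 1000
= 71.5 * (4.186 * 64.45 + 2260) / 1000
= 180.8798 MJ

180.8798 MJ


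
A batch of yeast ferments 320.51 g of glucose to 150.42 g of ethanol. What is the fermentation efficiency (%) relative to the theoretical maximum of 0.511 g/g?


Fermentation efficiency = (actual / (0.511 * glucose)) * 100
= (150.42 / (0.511 * 320.51)) * 100
= 91.8424%

91.8424%


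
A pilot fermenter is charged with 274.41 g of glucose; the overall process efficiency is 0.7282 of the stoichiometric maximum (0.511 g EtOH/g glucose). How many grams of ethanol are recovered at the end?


Actual ethanol: m = 0.511 * 274.41 * 0.7282
m = 102.1108 g

102.1108 g


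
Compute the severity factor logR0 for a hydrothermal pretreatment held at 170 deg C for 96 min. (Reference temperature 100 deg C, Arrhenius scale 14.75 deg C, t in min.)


logR0 = log10(t * exp((T - 100) / 14.75))
= log10(96 * exp((170 - 100) / 14.75))
= 4.0433

4.0433


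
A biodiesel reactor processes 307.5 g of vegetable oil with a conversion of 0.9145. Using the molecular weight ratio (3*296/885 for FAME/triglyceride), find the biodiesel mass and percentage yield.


m_FAME = oil * conv * (3 * 296 / 885) = oil * conv * (888/885)
= 307.5 * 0.9145 * 888 / 885
= 282.1620 g
Y = m_FAME / oil * 100 = conv * (888/885) * 100
= 0.9145 * 888 / 885 * 100
= 91.76%

282.1620 g FAME; Y = 91.76%


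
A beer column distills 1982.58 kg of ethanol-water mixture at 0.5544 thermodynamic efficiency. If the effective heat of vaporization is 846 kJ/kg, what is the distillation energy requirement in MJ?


E = m * 846 / (eta * 1000)
= 1982.58 * 846 / (0.5544 * 1000)
= 3025.3656 MJ

3025.3656 MJ


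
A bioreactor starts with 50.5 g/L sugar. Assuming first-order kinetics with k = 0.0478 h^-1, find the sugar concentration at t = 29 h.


S = S0 * exp(-k * t)
S = 50.5 * exp(-0.0478 * 29)
S = 12.6262 g/L

12.6262 g/L


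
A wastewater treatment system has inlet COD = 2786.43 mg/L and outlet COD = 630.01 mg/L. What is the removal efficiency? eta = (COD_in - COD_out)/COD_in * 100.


eta = (COD_in - COD_out) / COD_in * 100
= (2786.43 - 630.01) / 2786.43 * 100
= 77.3901%

77.3901%


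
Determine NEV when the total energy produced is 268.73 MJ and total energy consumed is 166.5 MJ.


NEV = E_out - E_in
= 268.73 - 166.5
= 102.2300 MJ

102.2300 MJ


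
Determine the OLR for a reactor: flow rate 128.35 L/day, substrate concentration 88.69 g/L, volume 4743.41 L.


OLR = Q * S / V
= 128.35 * 88.69 / 4743.41
= 2.3998 g/L/day

2.3998 g/L/day


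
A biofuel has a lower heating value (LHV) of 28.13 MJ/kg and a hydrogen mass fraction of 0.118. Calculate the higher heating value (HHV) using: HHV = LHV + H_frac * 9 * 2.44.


HHV = LHV + H_frac * 9 * 2.44
= 28.13 + 0.118 * 9 * 2.44
= 30.7213 MJ/kg

30.7213 MJ/kg


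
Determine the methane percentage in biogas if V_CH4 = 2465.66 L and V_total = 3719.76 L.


CH4% = V_CH4 / V_total * 100
= 2465.66 / 3719.76 * 100
= 66.2855%

66.2855%


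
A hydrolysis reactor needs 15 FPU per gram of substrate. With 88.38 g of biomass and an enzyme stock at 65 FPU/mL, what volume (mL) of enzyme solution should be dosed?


V = dosage * m_sub / activity
V = 15 * 88.38 / 65
V = 20.3954 mL

20.3954 mL


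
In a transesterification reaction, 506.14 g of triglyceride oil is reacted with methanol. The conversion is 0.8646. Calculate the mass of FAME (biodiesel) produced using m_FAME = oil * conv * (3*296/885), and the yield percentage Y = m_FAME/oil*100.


m_FAME = oil * conv * (3 * 296 / 885) = oil * conv * (888/885)
= 506.14 * 0.8646 * 888 / 885
= 439.0921 g
Y = m_FAME / oil * 100 = conv * (888/885) * 100
= 0.8646 * 888 / 885 * 100
= 86.75%

439.0921 g FAME; Y = 86.75%


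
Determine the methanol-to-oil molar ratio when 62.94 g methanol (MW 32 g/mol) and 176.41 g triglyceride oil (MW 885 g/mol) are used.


Molar ratio = n_MeOH / n_oil = (MeOH/32) / (oil/885) = (MeOH * 885) / (32 * oil)
= (62.94 * 885) / (32 * 176.41)
= 9.8673

9.8673


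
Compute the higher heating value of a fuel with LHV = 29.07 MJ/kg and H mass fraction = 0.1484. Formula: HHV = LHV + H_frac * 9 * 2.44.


HHV = LHV + H_frac * 9 * 2.44
= 29.07 + 0.1484 * 9 * 2.44
= 32.3289 MJ/kg

32.3289 MJ/kg


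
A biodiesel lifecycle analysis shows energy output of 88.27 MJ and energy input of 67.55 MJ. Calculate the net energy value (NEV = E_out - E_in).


NEV = E_out - E_in
= 88.27 - 67.55
= 20.7200 MJ

20.7200 MJ


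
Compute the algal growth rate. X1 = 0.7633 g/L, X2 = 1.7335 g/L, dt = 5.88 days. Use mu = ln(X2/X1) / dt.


mu = ln(X2/X1) / dt
= ln(1.7335/0.7633) / 5.88
= 0.1395 per day

0.1395 per day


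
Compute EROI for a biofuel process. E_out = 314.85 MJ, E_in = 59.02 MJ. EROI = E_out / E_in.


EROI = E_out / E_in
= 314.85 / 59.02
= 5.3346

5.3346


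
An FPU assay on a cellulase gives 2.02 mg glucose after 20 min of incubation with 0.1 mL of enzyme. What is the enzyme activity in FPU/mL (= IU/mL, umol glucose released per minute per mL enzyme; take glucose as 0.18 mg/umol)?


Activity = glucose_mg / (0.18 mg/umol * V_mL * t_min)
= 2.02 / (0.18 * 0.1 * 20)
= 5.6111 FPU/mL

5.6111 FPU/mL


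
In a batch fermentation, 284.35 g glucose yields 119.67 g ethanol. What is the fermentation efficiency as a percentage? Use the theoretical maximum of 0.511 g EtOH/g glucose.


Fermentation efficiency = (actual / (0.511 * glucose)) * 100
= (119.67 / (0.511 * 284.35)) * 100
= 82.3590%

82.3590%


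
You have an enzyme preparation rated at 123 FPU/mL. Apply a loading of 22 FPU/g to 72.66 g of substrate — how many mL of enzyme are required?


V = dosage * m_sub / activity
V = 22 * 72.66 / 123
V = 12.9961 mL

12.9961 mL


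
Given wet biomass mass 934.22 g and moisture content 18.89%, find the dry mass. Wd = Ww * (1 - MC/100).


Wd = Ww * (1 - MC/100)
= 934.22 * (1 - 18.89/100)
= 757.7458 g

757.7458 g


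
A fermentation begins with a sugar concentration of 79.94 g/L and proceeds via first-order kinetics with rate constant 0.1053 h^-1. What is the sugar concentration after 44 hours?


S = S0 * exp(-k * t)
S = 79.94 * exp(-0.1053 * 44)
S = 0.7773 g/L

0.7773 g/L


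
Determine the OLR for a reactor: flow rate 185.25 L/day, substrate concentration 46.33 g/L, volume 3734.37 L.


OLR = Q * S / V
= 185.25 * 46.33 / 3734.37
= 2.2983 g/L/day

2.2983 g/L/day


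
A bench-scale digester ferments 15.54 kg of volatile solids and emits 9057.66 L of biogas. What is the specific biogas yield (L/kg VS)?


Y = V / VS
= 9057.66 / 15.54
= 582.8610 L/kg VS

582.8610 L/kg VS


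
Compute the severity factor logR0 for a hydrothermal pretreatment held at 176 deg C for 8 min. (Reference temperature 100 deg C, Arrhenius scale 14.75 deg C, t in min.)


logR0 = log10(t * exp((T - 100) / 14.75))
= log10(8 * exp((176 - 100) / 14.75))
= 3.1408

3.1408


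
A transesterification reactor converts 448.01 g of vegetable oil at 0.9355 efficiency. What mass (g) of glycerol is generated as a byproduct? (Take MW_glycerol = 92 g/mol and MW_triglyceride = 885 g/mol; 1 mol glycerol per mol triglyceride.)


glycerol = oil * conv * (92/885)
= 448.01 * 0.9355 * 92 / 885
= 43.5688 g

43.5688 g


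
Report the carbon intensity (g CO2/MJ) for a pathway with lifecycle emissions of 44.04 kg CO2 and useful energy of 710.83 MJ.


CI = CO2 * 1000 / E
= 44.04 * 1000 / 710.83
= 61.9557 g CO2/MJ

61.9557 g CO2/MJ


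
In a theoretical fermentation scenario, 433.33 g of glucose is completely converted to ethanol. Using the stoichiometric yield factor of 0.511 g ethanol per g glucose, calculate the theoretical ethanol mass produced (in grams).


Theoretical ethanol yield: m_EtOH = 0.511 * m_glucose
m_EtOH = 0.511 * 433.33 = 221.4316 g

221.4316 g


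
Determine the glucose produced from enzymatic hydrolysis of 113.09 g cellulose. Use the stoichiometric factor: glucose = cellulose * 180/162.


glucose = cellulose * 180/162
= 113.09 * 180/162
= 125.6556 g

125.6556 g


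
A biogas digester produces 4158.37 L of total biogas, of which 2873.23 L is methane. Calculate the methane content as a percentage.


CH4% = V_CH4 / V_total * 100
= 2873.23 / 4158.37 * 100
= 69.0951%

69.0951%


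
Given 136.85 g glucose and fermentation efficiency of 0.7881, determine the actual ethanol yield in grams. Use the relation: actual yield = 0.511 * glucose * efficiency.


Actual ethanol: m = 0.511 * 136.85 * 0.7881
m = 55.1121 g

55.1121 g


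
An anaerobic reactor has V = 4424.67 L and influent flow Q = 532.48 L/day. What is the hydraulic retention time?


HRT = V / Q
= 4424.67 / 532.48
= 8.3096 days

8.3096 days


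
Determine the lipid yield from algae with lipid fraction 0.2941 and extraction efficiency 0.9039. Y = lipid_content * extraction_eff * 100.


Y = lipid_content * extraction_eff * 100
= 0.2941 * 0.9039 * 100
= 26.5837%

26.5837%


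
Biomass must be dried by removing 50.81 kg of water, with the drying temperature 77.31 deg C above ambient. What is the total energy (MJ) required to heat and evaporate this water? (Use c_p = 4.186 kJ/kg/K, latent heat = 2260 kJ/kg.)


E = m_water * (4.186 * dT + 2260) / 1000
= 50.81 * (4.186 * 77.31 + 2260) / 1000
= 131.2737 MJ

131.2737 MJ


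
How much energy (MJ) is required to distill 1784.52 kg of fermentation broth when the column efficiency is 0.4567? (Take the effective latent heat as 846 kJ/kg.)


E = m * 846 / (eta * 1000)
= 1784.52 * 846 / (0.4567 * 1000)
= 3305.6797 MJ

3305.6797 MJ


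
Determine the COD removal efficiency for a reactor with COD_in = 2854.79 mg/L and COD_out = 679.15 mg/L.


eta = (COD_in - COD_out) / COD_in * 100
= (2854.79 - 679.15) / 2854.79 * 100
= 76.2102%

76.2102%


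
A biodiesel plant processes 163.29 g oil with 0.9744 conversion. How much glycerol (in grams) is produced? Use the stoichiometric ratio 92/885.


glycerol = oil * conv * (92/885)
= 163.29 * 0.9744 * 92 / 885
= 16.5402 g

16.5402 g


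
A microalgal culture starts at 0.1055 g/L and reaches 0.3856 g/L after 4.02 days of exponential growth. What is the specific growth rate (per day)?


mu = ln(X2/X1) / dt
= ln(0.3856/0.1055) / 4.02
= 0.3224 per day

0.3224 per day


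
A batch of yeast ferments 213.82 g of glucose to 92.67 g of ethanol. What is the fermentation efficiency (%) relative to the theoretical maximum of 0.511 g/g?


Fermentation efficiency = (actual / (0.511 * glucose)) * 100
= (92.67 / (0.511 * 213.82)) * 100
= 84.8145%

84.8145%


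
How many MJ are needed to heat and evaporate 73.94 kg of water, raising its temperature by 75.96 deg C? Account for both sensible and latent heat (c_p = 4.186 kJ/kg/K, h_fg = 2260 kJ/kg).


E = m_water * (4.186 * dT + 2260) / 1000
= 73.94 * (4.186 * 75.96 + 2260) / 1000
= 190.6150 MJ

190.6150 MJ


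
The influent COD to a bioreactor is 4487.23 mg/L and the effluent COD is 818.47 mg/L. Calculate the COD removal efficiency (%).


eta = (COD_in - COD_out) / COD_in * 100
= (4487.23 - 818.47) / 4487.23 * 100
= 81.7600%

81.7600%


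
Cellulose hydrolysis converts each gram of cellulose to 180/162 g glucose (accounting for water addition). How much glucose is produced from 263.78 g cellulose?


glucose = cellulose * 180/162
= 263.78 * 180/162
= 293.0889 g

293.0889 g


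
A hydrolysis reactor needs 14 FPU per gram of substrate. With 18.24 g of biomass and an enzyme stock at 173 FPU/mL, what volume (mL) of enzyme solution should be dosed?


V = dosage * m_sub / activity
V = 14 * 18.24 / 173
V = 1.4761 mL

1.4761 mL


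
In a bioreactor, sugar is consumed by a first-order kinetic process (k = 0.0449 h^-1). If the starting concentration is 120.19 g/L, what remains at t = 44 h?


S = S0 * exp(-k * t)
S = 120.19 * exp(-0.0449 * 44)
S = 16.6677 g/L

16.6677 g/L


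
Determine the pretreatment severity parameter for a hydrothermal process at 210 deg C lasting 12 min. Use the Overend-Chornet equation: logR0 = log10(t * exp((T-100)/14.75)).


logR0 = log10(t * exp((T - 100) / 14.75))
= log10(12 * exp((210 - 100) / 14.75))
= 4.3180

4.3180


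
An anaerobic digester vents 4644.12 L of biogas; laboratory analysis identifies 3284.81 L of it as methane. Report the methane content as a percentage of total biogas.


CH4% = V_CH4 / V_total * 100
= 3284.81 / 4644.12 * 100
= 70.7305%

70.7305%


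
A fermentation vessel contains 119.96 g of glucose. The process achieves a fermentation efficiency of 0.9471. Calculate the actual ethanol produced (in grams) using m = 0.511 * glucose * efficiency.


Actual ethanol: m = 0.511 * 119.96 * 0.9471
m = 58.0568 g

58.0568 g


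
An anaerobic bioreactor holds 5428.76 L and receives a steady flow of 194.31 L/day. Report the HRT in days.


HRT = V / Q
= 5428.76 / 194.31
= 27.9387 days

27.9387 days


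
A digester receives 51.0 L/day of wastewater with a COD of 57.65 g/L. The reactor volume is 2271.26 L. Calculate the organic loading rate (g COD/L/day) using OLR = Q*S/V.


OLR = Q * S / V
= 51.0 * 57.65 / 2271.26
= 1.2945 g/L/day

1.2945 g/L/day


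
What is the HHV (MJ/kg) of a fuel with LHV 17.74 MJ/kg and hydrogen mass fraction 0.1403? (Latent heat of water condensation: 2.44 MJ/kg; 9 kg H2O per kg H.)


HHV = LHV + H_frac * 9 * 2.44
= 17.74 + 0.1403 * 9 * 2.44
= 20.8210 MJ/kg

20.8210 MJ/kg


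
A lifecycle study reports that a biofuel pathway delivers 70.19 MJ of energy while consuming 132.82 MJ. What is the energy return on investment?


EROI = E_out / E_in
= 70.19 / 132.82
= 0.5285

0.5285


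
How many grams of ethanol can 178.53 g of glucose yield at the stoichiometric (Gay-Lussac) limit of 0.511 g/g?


Theoretical ethanol yield: m_EtOH = 0.511 * m_glucose
m_EtOH = 0.511 * 178.53 = 91.2288 g

91.2288 g


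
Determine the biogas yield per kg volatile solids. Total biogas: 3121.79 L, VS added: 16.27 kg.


Y = V / VS
= 3121.79 / 16.27
= 191.8740 L/kg VS

191.8740 L/kg VS


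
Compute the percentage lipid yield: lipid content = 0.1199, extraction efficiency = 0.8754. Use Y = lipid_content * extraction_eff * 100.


Y = lipid_content * extraction_eff * 100
= 0.1199 * 0.8754 * 100
= 10.4960%

10.4960%


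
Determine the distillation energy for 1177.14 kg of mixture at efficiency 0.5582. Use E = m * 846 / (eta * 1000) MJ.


E = m * 846 / (eta * 1000)
= 1177.14 * 846 / (0.5582 * 1000)
= 1784.0567 MJ

1784.0567 MJ


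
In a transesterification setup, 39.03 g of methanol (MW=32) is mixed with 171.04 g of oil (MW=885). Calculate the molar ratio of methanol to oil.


Molar ratio = n_MeOH / n_oil = (MeOH/32) / (oil/885) = (MeOH * 885) / (32 * oil)
= (39.03 * 885) / (32 * 171.04)
= 6.3109

6.3109
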